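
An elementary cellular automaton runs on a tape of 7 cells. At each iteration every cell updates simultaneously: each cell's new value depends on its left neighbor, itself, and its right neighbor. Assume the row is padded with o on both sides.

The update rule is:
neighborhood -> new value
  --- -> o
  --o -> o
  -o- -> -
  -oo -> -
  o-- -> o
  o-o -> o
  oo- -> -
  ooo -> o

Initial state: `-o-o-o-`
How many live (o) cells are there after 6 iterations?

3

o-o-o-o
-o-o-o-  (repeats iteration 0; period 2)
iteration 6: -o-o-o-
count of o: 3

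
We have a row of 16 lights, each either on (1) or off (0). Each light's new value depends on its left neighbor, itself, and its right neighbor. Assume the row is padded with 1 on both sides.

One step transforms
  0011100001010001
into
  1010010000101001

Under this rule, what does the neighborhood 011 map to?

1

At position 2 the neighborhood is 011; the next row has 1 there.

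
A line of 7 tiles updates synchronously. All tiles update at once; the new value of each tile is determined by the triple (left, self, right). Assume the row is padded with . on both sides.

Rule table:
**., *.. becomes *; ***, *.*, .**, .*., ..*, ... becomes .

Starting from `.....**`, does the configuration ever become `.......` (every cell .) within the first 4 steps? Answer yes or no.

......*
.......
all cells are . at step 2

yes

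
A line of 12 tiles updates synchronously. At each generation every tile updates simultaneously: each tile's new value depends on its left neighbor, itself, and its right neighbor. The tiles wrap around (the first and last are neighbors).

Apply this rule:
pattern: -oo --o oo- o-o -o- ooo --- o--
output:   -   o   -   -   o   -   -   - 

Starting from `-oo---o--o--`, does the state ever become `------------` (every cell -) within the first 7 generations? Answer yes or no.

no

o----oo-oo--
o---o------o
---oo-----o-
--o------oo-
-oo-----o---
o------oo---
o-----o----o
generation 7 is o-----o----o, still not uniform -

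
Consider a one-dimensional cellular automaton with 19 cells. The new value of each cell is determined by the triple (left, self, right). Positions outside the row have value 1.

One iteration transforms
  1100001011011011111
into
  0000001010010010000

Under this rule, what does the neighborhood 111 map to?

0

At position 0 the neighborhood is 111; the next row has 0 there.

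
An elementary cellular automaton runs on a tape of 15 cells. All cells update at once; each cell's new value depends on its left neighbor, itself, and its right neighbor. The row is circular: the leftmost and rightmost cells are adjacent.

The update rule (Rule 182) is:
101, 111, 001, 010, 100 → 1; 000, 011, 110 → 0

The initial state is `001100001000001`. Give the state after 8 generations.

011011101110111

generation 1: 110010011100011
generation 2: 101111101010101
generation 3: 010111011111110
generation 4: 111010101111101
generation 5: 110111110111010
generation 6: 001011101010111
generation 7: 111101011111010
generation 8: 011011101110111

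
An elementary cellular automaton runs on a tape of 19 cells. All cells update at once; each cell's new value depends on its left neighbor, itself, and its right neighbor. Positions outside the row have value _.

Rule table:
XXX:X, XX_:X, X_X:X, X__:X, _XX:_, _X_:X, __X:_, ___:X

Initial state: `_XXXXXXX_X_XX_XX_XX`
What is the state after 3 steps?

XX__XXXXXXXXX_XX_XX

__XXXXXXXXX_XX_XX_X
X__XXXXXXXXX_XX_XXX
XX__XXXXXXXXX_XX_XX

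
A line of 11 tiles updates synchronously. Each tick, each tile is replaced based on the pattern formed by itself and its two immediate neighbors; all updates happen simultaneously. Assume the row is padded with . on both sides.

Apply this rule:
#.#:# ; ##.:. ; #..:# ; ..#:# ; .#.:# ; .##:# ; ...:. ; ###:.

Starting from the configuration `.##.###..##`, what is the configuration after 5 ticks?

####.##..#.

##.##..###.
#.##.###..#
###.##..###
#..##.###..
####.##..#.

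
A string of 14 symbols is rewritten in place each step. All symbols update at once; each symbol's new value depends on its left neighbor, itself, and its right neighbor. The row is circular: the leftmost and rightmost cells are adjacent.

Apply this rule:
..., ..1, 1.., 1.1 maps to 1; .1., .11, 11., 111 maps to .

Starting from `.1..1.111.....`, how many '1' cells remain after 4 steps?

1.11.1...11111
.1..1.111.....  (repeats step 0; period 2)
step 4: .1..1.111.....
count of 1: 5

5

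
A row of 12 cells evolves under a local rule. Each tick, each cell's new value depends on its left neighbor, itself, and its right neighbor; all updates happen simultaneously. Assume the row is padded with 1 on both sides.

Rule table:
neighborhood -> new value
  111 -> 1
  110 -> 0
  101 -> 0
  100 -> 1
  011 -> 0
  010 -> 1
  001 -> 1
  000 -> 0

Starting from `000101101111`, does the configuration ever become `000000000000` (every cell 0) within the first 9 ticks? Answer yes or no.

no

tick 1: 101100000111
tick 2: 000010001011
tick 3: 100111011001
tick 4: 011010000110
tick 5: 000011001000
tick 6: 100100111101
tick 7: 011111011000
tick 8: 001110000101
tick 9: 110101001100
tick 9 is 110101001100, still not uniform 0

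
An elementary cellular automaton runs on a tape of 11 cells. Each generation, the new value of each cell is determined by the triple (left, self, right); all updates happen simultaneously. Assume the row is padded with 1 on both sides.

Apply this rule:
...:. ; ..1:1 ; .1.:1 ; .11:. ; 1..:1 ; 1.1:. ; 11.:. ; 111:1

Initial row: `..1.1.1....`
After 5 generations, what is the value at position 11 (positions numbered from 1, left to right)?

111.1.11..1
11..1...11.
1.1111.1...
...11..11.1
1.1..11....
position 11 holds .

.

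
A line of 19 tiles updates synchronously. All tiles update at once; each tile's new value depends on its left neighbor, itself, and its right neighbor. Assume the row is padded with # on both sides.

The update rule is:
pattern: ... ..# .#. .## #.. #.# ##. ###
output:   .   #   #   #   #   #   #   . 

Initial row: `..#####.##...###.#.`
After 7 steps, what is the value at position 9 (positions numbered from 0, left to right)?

#

###...#####.##.####
..##.##...######...
########.##....##.#
.......#####..#####
#.....##...####....
##...####.##..##..#
.##.##..###########
position 9 holds #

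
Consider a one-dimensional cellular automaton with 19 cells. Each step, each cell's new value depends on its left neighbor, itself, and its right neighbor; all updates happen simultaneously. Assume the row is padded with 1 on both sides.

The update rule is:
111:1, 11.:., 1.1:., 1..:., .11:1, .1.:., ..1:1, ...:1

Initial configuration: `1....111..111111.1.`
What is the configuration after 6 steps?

.1..111111..1111111

..11111..111111....
.11111..111111..111
.1111..111111..1111
.111..111111..11111
.11..111111..111111
.1..111111..1111111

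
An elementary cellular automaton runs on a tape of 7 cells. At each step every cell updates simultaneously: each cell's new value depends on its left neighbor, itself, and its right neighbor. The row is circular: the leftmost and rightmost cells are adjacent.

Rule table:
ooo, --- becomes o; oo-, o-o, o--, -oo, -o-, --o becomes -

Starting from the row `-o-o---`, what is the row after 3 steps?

--o--oo

step 1: -----oo
step 2: -ooo---
step 3: --o--oo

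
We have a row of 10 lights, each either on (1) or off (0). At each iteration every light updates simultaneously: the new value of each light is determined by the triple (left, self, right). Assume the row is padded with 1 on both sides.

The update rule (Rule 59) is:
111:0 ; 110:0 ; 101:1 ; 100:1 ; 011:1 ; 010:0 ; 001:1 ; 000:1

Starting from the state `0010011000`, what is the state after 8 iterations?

0000011001

iteration 1: 1101110111
iteration 2: 0011001100
iteration 3: 1110111011
iteration 4: 0001100110
iteration 5: 1111011101
iteration 6: 0000110011
iteration 7: 1111101110
iteration 8: 0000011001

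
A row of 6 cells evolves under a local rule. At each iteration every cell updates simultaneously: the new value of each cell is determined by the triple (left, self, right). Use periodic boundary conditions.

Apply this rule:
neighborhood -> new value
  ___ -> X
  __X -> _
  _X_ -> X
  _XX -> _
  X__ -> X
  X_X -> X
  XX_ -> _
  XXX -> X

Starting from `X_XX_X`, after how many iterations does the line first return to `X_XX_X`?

_X__X_
_XX_XX
X__X__
XX_XX_
__X__X
X_XX_X

6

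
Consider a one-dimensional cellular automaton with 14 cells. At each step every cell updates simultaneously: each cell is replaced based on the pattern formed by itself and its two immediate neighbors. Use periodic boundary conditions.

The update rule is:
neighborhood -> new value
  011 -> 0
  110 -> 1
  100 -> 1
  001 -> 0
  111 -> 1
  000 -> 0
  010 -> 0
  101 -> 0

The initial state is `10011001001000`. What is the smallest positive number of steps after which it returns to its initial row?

01001100100100
00100110010010
00010011001001
10001001100100
01000100110010
00100010011001
10010001001100
01001000100110
00100100010011
10010010001001
11001001000100
01100100100010
00110010010001
10011001001000

14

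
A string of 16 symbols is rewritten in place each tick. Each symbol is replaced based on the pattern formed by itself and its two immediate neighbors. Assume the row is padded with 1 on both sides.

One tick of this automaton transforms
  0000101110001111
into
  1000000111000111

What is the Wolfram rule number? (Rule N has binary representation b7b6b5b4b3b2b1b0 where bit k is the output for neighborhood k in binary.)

position 7: 111 → 1  (bit 7 = 1)
position 8: 110 → 1  (bit 6 = 1)
position 5: 101 → 0  (bit 5 = 0)
position 0: 100 → 1  (bit 4 = 1)
position 6: 011 → 0  (bit 3 = 0)
position 4: 010 → 0  (bit 2 = 0)
position 3: 001 → 0  (bit 1 = 0)
position 1: 000 → 0  (bit 0 = 0)
bits b7..b0 = 11010000 = 208

208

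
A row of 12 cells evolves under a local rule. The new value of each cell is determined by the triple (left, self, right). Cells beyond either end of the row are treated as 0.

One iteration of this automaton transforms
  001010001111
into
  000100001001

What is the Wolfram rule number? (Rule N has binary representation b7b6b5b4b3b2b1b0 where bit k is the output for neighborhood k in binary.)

position 9: 111 → 0  (bit 7 = 0)
position 11: 110 → 1  (bit 6 = 1)
position 3: 101 → 1  (bit 5 = 1)
position 5: 100 → 0  (bit 4 = 0)
position 8: 011 → 1  (bit 3 = 1)
position 2: 010 → 0  (bit 2 = 0)
position 1: 001 → 0  (bit 1 = 0)
position 0: 000 → 0  (bit 0 = 0)
bits b7..b0 = 01101000 = 104

104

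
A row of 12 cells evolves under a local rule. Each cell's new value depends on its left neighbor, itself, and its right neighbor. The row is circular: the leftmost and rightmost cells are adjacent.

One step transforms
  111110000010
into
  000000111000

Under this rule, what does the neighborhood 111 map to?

0

At position 1 the neighborhood is 111; the next row has 0 there.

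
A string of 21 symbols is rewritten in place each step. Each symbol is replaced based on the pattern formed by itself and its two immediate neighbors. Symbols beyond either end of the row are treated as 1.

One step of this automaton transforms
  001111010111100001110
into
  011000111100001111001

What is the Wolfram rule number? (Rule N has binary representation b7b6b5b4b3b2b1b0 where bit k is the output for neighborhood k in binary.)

47

position 3: 111 → 0  (bit 7 = 0)
position 5: 110 → 0  (bit 6 = 0)
position 6: 101 → 1  (bit 5 = 1)
position 0: 100 → 0  (bit 4 = 0)
position 2: 011 → 1  (bit 3 = 1)
position 7: 010 → 1  (bit 2 = 1)
position 1: 001 → 1  (bit 1 = 1)
position 14: 000 → 1  (bit 0 = 1)
bits b7..b0 = 00101111 = 47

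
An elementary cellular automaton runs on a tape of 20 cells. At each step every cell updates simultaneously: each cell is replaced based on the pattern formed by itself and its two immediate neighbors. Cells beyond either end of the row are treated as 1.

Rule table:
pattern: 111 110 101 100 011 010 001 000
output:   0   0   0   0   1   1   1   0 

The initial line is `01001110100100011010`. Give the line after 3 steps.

01011000101100110010
01010001101001100110
01010011001011001100

01010011001011001100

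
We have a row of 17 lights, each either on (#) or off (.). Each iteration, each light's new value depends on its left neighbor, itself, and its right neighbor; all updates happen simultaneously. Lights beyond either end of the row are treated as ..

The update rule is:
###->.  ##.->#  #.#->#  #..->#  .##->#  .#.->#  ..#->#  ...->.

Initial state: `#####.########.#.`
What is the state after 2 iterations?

##.##.##....##..#

#...###......####
##.##.##....##..#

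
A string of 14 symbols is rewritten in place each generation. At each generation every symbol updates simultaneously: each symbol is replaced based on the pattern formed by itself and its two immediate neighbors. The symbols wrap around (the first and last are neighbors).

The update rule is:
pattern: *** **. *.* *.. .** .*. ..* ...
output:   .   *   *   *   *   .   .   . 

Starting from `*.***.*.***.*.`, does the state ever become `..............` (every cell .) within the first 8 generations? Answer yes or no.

.**.**.**.**.*
*************.
*...........**
**..........*.
***..........*
..**.........*
*.***.........
.**.**........
generation 8 is .**.**........, still not uniform .

no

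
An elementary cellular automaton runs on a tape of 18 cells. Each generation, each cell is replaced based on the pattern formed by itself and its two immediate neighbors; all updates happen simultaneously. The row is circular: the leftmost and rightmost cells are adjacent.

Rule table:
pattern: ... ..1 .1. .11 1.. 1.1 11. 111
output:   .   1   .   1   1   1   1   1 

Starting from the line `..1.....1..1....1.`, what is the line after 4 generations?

generation 1: .1.1...1.11.1..1.1
generation 2: 1.1.1.1.1111.11.1.
generation 3: .1.1.1.111111111.1
generation 4: 1.1.1.11111111111.

1.1.1.11111111111.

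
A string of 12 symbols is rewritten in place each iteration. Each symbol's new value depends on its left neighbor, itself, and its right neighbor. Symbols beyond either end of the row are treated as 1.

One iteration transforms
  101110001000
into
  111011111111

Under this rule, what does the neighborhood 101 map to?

1

At position 1 the neighborhood is 101; the next row has 1 there.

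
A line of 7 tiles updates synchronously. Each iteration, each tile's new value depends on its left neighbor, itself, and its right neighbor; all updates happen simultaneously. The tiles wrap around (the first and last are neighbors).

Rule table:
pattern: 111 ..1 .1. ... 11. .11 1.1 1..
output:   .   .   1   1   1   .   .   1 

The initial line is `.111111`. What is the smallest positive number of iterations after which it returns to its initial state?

14

......1
11111.1
....1..
111.111
..1....
1.11111
1......
111111.
.....1.
1111.11
...1...
11.1111
.1.....
.111111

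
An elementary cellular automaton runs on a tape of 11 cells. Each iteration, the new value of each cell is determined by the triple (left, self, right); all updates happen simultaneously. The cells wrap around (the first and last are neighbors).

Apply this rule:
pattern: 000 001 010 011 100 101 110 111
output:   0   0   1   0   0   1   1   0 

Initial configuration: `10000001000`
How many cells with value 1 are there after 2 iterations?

2

10000001000  (fixed point — unchanged through iteration 2)
count of 1: 2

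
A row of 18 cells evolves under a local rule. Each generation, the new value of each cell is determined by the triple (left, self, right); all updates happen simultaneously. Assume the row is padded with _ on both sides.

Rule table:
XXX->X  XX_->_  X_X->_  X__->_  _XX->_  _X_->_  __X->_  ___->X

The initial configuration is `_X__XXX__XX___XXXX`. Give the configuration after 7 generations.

__XXXXXXXX__XXXX__

_____X______X__XX_
XXXX___XXXX_______
_XX__X__XX__XXXXXX
_____________XXXX_
XXXXXXXXXXXX__XX__
_XXXXXXXXXX______X
__XXXXXXXX__XXXX__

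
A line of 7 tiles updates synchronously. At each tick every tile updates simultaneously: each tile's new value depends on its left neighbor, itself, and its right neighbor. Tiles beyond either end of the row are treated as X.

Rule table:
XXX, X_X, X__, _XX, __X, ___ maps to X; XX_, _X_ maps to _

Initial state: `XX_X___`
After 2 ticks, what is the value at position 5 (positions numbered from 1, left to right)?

X

tick 1: X_X_XXX
tick 2: _X_XXXX
position 5 holds X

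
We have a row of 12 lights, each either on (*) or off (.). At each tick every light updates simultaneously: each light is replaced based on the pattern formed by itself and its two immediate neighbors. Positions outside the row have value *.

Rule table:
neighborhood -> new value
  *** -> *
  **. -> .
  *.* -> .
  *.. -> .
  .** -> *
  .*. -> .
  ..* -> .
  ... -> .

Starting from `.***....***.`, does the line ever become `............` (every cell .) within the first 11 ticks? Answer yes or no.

yes

.**.....**..
.*......*...
............
all cells are . at tick 3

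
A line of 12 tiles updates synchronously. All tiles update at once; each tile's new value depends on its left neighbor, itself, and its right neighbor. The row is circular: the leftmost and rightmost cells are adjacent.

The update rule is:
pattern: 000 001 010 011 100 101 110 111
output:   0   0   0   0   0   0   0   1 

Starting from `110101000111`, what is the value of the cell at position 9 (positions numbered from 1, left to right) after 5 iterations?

0

100000000011
000000000001
000000000000
000000000000  (fixed point — unchanged through iteration 5)
position 9 holds 0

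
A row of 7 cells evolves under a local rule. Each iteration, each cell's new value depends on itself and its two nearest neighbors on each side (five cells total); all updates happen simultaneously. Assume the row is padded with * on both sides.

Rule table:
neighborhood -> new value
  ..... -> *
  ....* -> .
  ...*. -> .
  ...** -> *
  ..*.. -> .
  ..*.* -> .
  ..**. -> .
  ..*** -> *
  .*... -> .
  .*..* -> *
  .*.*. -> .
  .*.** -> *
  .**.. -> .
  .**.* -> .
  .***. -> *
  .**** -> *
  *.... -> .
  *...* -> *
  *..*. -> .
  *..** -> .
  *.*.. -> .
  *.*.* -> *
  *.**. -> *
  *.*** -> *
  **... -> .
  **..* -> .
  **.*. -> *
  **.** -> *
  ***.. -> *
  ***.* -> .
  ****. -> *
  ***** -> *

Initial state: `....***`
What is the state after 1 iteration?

...****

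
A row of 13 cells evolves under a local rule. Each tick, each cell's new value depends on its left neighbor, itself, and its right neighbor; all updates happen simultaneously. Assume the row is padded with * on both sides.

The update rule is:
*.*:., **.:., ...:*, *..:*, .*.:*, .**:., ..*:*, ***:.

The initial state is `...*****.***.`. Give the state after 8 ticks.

***..........
...**********
***..........  (repeats tick 1; period 2)
tick 8: ...**********

...**********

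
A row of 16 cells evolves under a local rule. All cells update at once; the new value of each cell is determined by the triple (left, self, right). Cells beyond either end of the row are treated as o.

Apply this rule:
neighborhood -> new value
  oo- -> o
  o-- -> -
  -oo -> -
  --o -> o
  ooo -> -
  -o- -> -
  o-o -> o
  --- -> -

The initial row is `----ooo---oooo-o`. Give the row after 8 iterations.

o-o---o-o--o-o-o

---o--o--o---oo-
--o--o--o---o-oo
-o--o--o---o-o--
o--o--o---o-o--o
o-o--o---o-o--o-
oo--o---o-o--o-o
-o-o---o-o--o-o-
o-o---o-o--o-o-o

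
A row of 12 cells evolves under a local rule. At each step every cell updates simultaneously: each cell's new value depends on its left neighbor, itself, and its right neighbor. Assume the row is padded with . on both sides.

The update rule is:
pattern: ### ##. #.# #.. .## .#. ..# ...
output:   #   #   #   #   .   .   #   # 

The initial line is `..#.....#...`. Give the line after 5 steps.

##.#####.###
.##.#####.##
#.##.#####.#
.#.##.#####.
#.#.##.#####

#.#.##.#####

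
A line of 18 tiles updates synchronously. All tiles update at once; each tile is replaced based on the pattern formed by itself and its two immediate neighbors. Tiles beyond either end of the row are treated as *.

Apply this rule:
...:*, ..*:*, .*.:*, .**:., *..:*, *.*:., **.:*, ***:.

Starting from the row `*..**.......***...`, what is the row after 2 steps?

***.********..****
..*........***....

..*........***....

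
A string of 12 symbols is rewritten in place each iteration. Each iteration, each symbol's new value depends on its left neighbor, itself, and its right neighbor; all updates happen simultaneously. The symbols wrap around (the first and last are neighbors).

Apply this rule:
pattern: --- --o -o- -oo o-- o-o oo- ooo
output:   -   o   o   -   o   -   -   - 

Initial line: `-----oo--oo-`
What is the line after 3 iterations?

-oo----oo---

----o--oo--o
o--oooo--ooo
-oo----oo---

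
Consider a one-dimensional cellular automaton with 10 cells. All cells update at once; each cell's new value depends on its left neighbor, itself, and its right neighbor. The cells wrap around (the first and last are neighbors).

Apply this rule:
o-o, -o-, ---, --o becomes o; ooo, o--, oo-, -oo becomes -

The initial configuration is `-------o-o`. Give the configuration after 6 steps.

-ooooooooo
o---------
o-oooooooo
-o--------
oo-ooooooo
--o-------

--o-------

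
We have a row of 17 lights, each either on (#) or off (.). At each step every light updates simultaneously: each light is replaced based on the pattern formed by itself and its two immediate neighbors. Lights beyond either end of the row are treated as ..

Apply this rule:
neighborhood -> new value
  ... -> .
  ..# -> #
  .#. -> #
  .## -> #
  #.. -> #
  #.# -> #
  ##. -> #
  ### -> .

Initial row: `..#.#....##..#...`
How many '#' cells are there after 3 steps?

11

step 1: .#####..#######..
step 2: ##...####.....##.
step 3: ###.##..##...####
count of #: 11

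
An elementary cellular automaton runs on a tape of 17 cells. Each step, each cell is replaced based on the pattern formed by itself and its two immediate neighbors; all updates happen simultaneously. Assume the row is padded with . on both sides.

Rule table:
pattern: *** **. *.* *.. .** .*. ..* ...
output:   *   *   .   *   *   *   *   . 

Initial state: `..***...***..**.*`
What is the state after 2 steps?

******.********.*

.*****.********.*
******.********.*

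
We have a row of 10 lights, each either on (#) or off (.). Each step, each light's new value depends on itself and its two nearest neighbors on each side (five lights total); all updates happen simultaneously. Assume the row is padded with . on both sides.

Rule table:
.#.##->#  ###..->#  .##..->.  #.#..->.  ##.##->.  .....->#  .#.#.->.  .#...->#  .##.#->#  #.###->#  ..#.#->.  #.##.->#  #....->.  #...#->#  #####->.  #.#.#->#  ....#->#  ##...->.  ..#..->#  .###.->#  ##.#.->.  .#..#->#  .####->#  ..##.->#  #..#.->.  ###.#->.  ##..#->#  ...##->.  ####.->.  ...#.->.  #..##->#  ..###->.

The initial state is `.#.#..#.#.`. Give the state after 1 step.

....#....#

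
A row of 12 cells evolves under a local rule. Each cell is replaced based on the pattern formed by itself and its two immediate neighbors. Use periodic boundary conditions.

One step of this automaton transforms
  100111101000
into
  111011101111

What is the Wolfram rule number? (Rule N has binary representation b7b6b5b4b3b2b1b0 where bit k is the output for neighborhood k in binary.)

position 4: 111 → 1  (bit 7 = 1)
position 6: 110 → 1  (bit 6 = 1)
position 7: 101 → 0  (bit 5 = 0)
position 1: 100 → 1  (bit 4 = 1)
position 3: 011 → 0  (bit 3 = 0)
position 0: 010 → 1  (bit 2 = 1)
position 2: 001 → 1  (bit 1 = 1)
position 10: 000 → 1  (bit 0 = 1)
bits b7..b0 = 11010111 = 215

215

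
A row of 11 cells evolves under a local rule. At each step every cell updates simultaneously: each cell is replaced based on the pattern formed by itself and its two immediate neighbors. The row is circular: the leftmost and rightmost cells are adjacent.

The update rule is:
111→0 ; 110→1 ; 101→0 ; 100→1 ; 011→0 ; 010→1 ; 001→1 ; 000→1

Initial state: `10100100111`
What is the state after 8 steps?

10111111000
10000001111
11111110000
00000011111
11111100001
00000111110
11111000011
00001111100

00001111100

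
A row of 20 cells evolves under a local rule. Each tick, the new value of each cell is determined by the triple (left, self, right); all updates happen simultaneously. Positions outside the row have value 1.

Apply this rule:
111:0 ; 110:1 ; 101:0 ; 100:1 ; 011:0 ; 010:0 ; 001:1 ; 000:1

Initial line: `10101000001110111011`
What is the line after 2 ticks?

11111000011101110111

10000111110010001000
11111000011101110111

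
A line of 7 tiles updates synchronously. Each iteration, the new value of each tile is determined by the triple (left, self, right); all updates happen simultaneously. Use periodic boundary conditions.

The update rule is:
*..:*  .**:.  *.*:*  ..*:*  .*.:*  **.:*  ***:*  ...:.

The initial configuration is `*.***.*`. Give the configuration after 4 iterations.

iteration 1: **.***.
iteration 2: .**.***
iteration 3: *.**.**
iteration 4: **.**.*

**.**.*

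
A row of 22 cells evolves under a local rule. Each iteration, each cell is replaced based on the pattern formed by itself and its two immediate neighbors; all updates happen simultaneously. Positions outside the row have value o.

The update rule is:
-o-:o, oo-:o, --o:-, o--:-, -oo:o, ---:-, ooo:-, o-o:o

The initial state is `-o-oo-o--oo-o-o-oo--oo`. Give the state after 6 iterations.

------o--o-------o--oo

ooooooo--ooooooooo--o-
------o--o-------o--oo
------o--o-------o--o-
------o--o-------o--oo  (repeats iteration 2; period 2)
iteration 6: ------o--o-------o--oo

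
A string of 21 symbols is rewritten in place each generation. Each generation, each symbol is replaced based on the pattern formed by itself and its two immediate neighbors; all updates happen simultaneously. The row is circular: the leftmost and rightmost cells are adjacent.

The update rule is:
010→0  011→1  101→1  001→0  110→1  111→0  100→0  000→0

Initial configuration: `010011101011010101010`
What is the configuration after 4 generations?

000000000000101100000

000010110111101010100
000001111100110101000
000001000100111010000
000000000000101100000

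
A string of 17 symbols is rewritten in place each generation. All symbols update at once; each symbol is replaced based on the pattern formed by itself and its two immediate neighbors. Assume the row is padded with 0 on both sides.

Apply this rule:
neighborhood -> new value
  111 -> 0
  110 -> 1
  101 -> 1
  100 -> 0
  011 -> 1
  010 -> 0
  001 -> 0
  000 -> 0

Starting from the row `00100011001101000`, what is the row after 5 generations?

00000011000000000

generation 1: 00000011001110000
generation 2: 00000011001010000
generation 3: 00000011000100000
generation 4: 00000011000000000
generation 5: 00000011000000000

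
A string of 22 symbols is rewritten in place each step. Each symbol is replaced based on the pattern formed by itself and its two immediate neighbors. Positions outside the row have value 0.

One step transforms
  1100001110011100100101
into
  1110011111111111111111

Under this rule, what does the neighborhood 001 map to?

1

At position 5 the neighborhood is 001; the next row has 1 there.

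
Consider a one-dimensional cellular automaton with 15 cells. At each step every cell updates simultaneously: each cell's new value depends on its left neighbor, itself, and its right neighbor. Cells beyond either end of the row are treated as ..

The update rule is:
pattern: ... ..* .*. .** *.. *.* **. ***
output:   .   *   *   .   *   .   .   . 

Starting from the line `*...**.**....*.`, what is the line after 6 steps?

**.*.....*..***
...**...****...
..*..*.*....*..
.*****.**..***.
*........**...*
**......*..*.**

**......*..*.**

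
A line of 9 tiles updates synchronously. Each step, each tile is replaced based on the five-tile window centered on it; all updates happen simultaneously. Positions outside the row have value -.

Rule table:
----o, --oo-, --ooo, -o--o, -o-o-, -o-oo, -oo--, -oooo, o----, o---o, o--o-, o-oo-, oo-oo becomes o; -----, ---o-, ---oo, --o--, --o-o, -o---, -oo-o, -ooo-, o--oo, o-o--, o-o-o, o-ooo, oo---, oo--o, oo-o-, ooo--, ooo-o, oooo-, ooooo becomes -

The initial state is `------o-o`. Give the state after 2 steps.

step 1: ----o--o-
step 2: --o--oo--

--o--oo--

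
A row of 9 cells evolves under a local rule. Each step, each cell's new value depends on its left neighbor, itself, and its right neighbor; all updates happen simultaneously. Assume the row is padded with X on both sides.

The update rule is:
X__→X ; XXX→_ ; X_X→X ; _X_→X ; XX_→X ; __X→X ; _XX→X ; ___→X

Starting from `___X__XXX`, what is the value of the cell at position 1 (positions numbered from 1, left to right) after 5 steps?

XXXXXXX__
______XXX
XXXXXXX__  (repeats step 1; period 2)
step 5: XXXXXXX__
position 1 holds X

X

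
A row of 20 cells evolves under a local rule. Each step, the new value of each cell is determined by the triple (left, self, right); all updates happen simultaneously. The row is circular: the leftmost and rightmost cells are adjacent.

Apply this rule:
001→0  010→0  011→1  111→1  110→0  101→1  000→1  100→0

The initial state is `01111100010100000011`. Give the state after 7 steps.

01101111011010111110

11111001001001111010
11110000000001110101
11100111111101101011
11000111111011010111
10010111110110101111
00001111101101011111
01101111011010111110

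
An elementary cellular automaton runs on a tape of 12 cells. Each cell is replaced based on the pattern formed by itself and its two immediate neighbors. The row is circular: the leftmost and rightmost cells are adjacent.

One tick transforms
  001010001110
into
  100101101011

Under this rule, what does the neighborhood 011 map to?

1

At position 8 the neighborhood is 011; the next row has 1 there.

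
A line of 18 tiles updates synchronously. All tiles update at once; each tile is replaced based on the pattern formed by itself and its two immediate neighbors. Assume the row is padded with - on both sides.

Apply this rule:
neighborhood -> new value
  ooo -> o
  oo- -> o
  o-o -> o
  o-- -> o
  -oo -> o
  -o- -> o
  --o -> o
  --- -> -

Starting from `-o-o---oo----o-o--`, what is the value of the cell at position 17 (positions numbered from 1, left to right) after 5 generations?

generation 1: ooooo-oooo--ooooo-
generation 2: oooooooooooooooooo
generation 3: oooooooooooooooooo  (fixed point — unchanged through generation 5)
position 17 holds o

o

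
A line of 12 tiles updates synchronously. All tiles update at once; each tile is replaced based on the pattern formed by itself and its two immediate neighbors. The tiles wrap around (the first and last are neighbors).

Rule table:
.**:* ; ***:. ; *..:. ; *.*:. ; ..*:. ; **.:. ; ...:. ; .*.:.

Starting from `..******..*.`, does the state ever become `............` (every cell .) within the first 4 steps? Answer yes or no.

yes

..*.........
............
all cells are . at step 2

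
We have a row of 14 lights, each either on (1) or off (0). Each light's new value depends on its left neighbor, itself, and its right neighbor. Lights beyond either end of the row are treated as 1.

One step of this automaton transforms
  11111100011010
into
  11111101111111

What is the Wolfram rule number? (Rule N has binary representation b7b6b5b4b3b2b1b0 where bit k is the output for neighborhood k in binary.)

239

position 0: 111 → 1  (bit 7 = 1)
position 5: 110 → 1  (bit 6 = 1)
position 11: 101 → 1  (bit 5 = 1)
position 6: 100 → 0  (bit 4 = 0)
position 9: 011 → 1  (bit 3 = 1)
position 12: 010 → 1  (bit 2 = 1)
position 8: 001 → 1  (bit 1 = 1)
position 7: 000 → 1  (bit 0 = 1)
bits b7..b0 = 11101111 = 239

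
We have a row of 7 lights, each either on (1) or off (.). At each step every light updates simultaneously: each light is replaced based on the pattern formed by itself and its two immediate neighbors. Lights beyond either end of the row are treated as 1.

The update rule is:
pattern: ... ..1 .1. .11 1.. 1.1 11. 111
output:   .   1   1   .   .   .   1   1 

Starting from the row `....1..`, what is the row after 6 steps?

..1.1..

...11.1
..1.1..
.11.1.1
..1.1..  (repeats step 2; period 2)
step 6: ..1.1..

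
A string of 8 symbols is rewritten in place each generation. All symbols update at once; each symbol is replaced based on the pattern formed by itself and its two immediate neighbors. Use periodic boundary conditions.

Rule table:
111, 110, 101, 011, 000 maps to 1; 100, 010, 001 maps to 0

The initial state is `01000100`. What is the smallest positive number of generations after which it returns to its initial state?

00010001
01000100

2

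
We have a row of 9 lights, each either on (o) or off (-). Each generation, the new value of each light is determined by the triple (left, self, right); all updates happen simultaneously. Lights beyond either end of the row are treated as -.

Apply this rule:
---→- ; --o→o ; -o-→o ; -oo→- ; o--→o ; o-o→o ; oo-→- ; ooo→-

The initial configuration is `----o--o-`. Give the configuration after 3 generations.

-ooo-----

generation 1: ---oooooo
generation 2: --o------
generation 3: -ooo-----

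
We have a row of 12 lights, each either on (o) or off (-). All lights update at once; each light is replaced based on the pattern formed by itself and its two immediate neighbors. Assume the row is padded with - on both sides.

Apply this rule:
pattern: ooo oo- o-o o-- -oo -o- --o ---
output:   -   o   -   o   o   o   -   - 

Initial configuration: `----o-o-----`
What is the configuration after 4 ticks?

----o-o-ooo-

----o-oo----
----o-ooo---
----o-o-oo--
----o-o-ooo-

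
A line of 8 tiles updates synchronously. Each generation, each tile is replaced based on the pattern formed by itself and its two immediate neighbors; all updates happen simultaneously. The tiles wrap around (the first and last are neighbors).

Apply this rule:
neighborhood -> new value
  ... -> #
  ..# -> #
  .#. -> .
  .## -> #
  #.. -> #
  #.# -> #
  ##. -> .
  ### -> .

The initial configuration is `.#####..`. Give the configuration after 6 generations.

#...####

##....##
..#####.
###....#
...#####
####....
#...####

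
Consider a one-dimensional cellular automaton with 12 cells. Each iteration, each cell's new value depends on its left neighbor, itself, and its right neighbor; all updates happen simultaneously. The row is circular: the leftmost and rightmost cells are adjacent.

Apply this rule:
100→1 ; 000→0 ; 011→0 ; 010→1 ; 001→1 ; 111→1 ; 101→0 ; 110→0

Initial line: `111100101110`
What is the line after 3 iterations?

110011001100

011011100100
100001011110
110011001100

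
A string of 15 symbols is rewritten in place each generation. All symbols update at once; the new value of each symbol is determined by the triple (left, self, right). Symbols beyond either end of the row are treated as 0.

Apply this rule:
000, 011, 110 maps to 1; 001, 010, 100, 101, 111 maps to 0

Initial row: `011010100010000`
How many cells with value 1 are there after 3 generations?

5

011000001000111
011011100010101
011010101000000
count of 1: 5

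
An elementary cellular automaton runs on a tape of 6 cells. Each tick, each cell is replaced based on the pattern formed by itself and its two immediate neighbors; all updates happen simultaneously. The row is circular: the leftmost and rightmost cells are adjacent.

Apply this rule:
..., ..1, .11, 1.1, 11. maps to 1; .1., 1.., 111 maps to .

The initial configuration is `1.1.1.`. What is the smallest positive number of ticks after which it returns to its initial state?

2

.1.1.1
1.1.1.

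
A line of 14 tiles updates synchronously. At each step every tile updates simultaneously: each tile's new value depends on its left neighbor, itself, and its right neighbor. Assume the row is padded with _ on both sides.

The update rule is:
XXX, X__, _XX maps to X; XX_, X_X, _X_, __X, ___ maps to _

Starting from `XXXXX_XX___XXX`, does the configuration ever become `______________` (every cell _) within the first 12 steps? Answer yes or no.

step 1: XXXX__X_X__XX_
step 2: XXX_X____X_X_X
step 3: XX___X________
step 4: X_X___X_______
step 5: ___X___X______
step 6: ____X___X_____
step 7: _____X___X____
step 8: ______X___X___
step 9: _______X___X__
step 10: ________X___X_
step 11: _________X___X
step 12: __________X___
step 12 is __________X___, still not uniform _

no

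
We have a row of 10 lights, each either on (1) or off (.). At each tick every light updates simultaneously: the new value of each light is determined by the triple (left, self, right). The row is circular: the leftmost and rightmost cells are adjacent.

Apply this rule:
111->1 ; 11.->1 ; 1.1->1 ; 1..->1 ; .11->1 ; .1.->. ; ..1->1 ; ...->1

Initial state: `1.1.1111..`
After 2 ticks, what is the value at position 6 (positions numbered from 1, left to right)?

1

.1.1111111
1.11111111
position 6 holds 1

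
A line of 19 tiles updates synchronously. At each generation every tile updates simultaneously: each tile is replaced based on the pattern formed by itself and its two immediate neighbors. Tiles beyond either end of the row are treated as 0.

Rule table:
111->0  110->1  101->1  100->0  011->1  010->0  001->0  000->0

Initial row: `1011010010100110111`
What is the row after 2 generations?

generation 1: 0111100001000111101
generation 2: 0100100000000100110

0100100000000100110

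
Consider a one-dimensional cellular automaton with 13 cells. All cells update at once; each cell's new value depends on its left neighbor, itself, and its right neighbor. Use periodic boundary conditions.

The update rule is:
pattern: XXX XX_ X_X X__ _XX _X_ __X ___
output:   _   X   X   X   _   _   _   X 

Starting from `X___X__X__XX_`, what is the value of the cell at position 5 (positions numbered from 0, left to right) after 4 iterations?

_XX__X__X__XX
X_XX__X__X__X
XX_XX__X__X__
_XX_XX__X__X_
position 5 holds X

X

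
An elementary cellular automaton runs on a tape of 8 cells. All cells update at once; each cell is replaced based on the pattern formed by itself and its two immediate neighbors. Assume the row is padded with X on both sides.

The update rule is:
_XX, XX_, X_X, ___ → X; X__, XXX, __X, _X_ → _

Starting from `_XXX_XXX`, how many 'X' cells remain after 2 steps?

4

XX_XXX__
_XXX_X__
count of X: 4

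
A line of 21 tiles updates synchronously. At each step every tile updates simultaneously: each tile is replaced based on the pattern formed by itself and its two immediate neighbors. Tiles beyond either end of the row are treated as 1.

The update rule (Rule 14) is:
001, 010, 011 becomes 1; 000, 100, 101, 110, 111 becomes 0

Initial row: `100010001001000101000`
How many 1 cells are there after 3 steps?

11

000110011011001101001
001100110010011001011
011001100110110011010
count of 1: 11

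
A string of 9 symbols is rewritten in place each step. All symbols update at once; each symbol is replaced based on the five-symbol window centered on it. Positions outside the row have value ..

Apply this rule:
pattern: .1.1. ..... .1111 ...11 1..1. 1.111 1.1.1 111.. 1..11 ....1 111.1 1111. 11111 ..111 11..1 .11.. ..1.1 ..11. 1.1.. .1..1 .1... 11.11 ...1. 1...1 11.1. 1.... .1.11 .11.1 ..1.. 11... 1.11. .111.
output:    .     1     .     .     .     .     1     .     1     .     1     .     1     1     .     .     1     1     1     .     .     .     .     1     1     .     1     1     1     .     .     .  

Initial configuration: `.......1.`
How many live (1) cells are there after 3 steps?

3

11111..1.
1.1....1.
1.1....1.
count of 1: 3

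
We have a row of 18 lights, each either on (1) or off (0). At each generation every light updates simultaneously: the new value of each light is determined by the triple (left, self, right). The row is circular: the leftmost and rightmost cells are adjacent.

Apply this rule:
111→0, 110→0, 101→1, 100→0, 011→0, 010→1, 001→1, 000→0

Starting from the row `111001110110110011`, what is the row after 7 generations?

000010001001000100
000110011011001100
001000100100010000
011001101100110000
100010010001000000
100110110011000001
001001000100000010

001001000100000010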